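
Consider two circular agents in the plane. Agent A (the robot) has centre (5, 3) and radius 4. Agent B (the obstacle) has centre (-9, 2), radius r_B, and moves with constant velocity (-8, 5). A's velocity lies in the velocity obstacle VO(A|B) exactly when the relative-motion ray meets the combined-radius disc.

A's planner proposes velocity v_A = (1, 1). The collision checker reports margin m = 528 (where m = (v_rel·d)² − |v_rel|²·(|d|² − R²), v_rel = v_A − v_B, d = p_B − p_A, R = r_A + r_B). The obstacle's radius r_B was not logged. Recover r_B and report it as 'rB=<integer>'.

m = 528
d = (-14, -1);  v_rel = (9, -4),  |v_rel|² = 97
v_rel×d = (9)·(-1) − (-4)·(-14) = -65
since m = R²·97 − (-65)²:  R² = (4225 + 528) / 97 = 49
R = √49 = 7  ⇒  r_B = 7 − 4 = 3

rB=3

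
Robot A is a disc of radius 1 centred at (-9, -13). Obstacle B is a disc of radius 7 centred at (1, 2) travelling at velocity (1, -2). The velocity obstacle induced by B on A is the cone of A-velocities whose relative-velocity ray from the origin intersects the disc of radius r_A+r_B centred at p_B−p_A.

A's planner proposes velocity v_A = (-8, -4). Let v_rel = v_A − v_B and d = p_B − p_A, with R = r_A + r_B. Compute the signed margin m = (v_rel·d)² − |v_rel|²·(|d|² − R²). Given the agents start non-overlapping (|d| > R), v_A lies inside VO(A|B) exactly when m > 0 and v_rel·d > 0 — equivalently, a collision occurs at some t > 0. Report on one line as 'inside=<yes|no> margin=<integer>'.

d = (10, 15),  |d|² = 325;  R = 1+7 = 8,  c = 325−8² = 261
v_rel = (-9, -2),  |v_rel|² = 85;  v_rel·d = (-9)·(10) + (-2)·(15) = -120
85·t² + 240·t + 261 = 0  ⇒  m = (-120)² − 85·261 = -7785
m = -7785 < 0,  v_rel·d = -120 < 0  ⇒  outside

inside=no margin=-7785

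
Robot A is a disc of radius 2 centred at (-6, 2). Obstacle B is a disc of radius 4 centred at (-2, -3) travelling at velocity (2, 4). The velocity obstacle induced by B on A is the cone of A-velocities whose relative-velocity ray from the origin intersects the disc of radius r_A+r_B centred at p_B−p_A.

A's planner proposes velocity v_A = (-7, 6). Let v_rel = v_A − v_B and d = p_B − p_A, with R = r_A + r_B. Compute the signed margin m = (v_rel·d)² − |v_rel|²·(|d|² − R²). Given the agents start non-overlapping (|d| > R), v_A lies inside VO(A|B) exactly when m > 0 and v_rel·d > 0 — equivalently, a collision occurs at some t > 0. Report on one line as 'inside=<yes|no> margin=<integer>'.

d = (4, -5),  |d|² = 41;  R = 2+4 = 6,  c = 41−6² = 5
v_rel = (-9, 2),  |v_rel|² = 85;  v_rel·d = (-9)·(4) + (2)·(-5) = -46
85·t² + 92·t + 5 = 0  ⇒  m = (-46)² − 85·5 = 1691
m = 1691 > 0,  v_rel·d = -46 < 0  ⇒  outside

inside=no margin=1691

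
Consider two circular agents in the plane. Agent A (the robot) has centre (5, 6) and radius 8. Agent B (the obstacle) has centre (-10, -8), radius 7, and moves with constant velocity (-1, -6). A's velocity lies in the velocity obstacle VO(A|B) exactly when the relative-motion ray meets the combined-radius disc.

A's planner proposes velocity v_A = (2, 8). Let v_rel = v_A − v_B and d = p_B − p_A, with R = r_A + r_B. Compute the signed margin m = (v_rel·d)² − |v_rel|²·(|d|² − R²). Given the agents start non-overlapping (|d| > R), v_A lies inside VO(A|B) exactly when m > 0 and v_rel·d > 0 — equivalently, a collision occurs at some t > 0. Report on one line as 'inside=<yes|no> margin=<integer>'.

d = (-15, -14),  |d|² = 421;  R = 8+7 = 15,  c = 421−15² = 196
v_rel = (3, 14),  |v_rel|² = 205;  v_rel·d = (3)·(-15) + (14)·(-14) = -241
205·t² + 482·t + 196 = 0  ⇒  m = (-241)² − 205·196 = 17901
m = 17901 > 0,  v_rel·d = -241 < 0  ⇒  outside

inside=no margin=17901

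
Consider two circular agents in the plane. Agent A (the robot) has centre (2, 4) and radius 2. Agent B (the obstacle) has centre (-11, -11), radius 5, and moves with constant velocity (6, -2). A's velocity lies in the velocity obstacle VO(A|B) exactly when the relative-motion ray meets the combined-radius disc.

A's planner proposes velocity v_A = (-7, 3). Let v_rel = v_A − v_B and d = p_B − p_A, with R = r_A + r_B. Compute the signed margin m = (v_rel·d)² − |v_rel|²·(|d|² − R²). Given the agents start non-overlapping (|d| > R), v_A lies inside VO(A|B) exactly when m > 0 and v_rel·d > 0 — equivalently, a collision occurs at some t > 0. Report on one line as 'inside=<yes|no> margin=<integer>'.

d = (-13, -15),  |d|² = 394;  R = 2+5 = 7,  c = 394−7² = 345
v_rel = (-13, 5),  |v_rel|² = 194;  v_rel·d = (-13)·(-13) + (5)·(-15) = 94
194·t² − 188·t + 345 = 0  ⇒  m = 94² − 194·345 = -58094
m = -58094 < 0,  v_rel·d = 94 > 0  ⇒  outside

inside=no margin=-58094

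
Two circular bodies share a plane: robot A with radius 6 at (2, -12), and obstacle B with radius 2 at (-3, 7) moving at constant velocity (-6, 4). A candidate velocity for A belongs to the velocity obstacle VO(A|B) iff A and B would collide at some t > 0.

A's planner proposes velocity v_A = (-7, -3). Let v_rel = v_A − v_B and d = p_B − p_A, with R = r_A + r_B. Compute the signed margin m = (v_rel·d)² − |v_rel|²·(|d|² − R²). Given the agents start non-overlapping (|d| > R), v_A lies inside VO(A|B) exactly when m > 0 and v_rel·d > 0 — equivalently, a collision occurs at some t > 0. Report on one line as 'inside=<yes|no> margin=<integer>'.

d = (-5, 19),  |d|² = 386;  R = 6+2 = 8,  c = 386−8² = 322
v_rel = (-1, -7),  |v_rel|² = 50;  v_rel·d = (-1)·(-5) + (-7)·(19) = -128
50·t² + 256·t + 322 = 0  ⇒  m = (-128)² − 50·322 = 284
m = 284 > 0,  v_rel·d = -128 < 0  ⇒  outside

inside=no margin=284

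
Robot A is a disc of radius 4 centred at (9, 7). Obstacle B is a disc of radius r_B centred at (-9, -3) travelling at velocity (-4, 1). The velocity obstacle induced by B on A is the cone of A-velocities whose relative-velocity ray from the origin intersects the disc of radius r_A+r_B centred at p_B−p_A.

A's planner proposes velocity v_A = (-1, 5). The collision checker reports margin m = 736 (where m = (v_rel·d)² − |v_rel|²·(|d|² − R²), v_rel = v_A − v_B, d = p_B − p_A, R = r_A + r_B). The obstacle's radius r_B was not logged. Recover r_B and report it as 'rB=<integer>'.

m = 736
d = (-18, -10);  v_rel = (3, 4),  |v_rel|² = 25
v_rel×d = (3)·(-10) − (4)·(-18) = 42
since m = R²·25 − 42²:  R² = (1764 + 736) / 25 = 100
R = √100 = 10  ⇒  r_B = 10 − 4 = 6

rB=6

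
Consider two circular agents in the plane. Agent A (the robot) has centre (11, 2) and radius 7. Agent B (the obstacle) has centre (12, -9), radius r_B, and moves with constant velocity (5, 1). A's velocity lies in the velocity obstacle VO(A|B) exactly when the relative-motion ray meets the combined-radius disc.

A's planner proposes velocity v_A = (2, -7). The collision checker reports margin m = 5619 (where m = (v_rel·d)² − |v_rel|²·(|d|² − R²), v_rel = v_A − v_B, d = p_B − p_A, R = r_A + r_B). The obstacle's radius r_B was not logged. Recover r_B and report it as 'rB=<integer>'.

m = 5619
d = (1, -11);  v_rel = (-3, -8),  |v_rel|² = 73
v_rel×d = (-3)·(-11) − (-8)·(1) = 41
since m = R²·73 − 41²:  R² = (1681 + 5619) / 73 = 100
R = √100 = 10  ⇒  r_B = 10 − 7 = 3

rB=3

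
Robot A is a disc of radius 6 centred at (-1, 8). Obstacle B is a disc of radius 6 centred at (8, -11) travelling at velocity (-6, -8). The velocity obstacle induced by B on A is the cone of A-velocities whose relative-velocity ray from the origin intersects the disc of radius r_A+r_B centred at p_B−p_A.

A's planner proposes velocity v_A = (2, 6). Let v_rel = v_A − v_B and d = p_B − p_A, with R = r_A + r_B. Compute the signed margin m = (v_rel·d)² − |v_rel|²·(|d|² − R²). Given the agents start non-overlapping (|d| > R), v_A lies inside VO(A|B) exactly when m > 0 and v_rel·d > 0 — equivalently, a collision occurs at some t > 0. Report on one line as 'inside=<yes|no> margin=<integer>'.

d = (9, -19),  |d|² = 442;  R = 6+6 = 12,  c = 442−12² = 298
v_rel = (8, 14),  |v_rel|² = 260;  v_rel·d = (8)·(9) + (14)·(-19) = -194
260·t² + 388·t + 298 = 0  ⇒  m = (-194)² − 260·298 = -39844
m = -39844 < 0,  v_rel·d = -194 < 0  ⇒  outside

inside=no margin=-39844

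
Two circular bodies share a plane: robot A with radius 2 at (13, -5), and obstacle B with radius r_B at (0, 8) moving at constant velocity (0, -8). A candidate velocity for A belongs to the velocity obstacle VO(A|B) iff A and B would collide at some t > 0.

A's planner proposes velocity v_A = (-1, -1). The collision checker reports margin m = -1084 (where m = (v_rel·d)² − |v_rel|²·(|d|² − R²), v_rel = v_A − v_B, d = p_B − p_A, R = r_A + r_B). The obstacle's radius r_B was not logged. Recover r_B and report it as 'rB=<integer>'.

m = -1084
d = (-13, 13);  v_rel = (-1, 7),  |v_rel|² = 50
v_rel×d = (-1)·(13) − (7)·(-13) = 78
since m = R²·50 − 78²:  R² = (6084 + -1084) / 50 = 100
R = √100 = 10  ⇒  r_B = 10 − 2 = 8

rB=8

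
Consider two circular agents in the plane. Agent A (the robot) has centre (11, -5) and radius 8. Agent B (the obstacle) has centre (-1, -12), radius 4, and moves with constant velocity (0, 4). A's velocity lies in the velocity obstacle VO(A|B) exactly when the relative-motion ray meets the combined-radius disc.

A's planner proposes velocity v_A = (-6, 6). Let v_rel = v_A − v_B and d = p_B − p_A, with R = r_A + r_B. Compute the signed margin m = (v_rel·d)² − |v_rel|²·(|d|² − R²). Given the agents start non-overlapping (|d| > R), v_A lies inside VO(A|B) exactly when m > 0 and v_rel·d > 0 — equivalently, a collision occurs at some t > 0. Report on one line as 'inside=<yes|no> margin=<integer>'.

d = (-12, -7),  |d|² = 193;  R = 8+4 = 12,  c = 193−12² = 49
v_rel = (-6, 2),  |v_rel|² = 40;  v_rel·d = (-6)·(-12) + (2)·(-7) = 58
40·t² − 116·t + 49 = 0  ⇒  m = 58² − 40·49 = 1404
m = 1404 > 0,  v_rel·d = 58 > 0  ⇒  inside

inside=yes margin=1404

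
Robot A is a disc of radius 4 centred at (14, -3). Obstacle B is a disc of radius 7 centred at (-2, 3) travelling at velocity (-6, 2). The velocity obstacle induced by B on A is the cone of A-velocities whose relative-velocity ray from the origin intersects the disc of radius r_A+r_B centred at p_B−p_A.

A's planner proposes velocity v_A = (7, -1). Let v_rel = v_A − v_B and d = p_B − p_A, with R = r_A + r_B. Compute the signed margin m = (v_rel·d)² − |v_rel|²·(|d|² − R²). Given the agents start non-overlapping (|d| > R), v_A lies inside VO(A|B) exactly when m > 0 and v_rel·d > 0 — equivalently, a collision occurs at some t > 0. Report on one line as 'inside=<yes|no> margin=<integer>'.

d = (-16, 6),  |d|² = 292;  R = 4+7 = 11,  c = 292−11² = 171
v_rel = (13, -3),  |v_rel|² = 178;  v_rel·d = (13)·(-16) + (-3)·(6) = -226
178·t² + 452·t + 171 = 0  ⇒  m = (-226)² − 178·171 = 20638
m = 20638 > 0,  v_rel·d = -226 < 0  ⇒  outside

inside=no margin=20638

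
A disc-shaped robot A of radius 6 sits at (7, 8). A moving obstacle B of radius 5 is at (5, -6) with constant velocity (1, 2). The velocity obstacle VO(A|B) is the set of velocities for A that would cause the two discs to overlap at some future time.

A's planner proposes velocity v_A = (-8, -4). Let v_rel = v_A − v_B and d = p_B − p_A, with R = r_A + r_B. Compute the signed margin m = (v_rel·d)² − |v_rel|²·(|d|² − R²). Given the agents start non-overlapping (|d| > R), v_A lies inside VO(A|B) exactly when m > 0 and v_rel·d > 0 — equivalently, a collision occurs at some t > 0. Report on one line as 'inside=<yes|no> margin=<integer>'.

d = (-2, -14),  |d|² = 200;  R = 6+5 = 11,  c = 200−11² = 79
v_rel = (-9, -6),  |v_rel|² = 117;  v_rel·d = (-9)·(-2) + (-6)·(-14) = 102
117·t² − 204·t + 79 = 0  ⇒  m = 102² − 117·79 = 1161
m = 1161 > 0,  v_rel·d = 102 > 0  ⇒  inside

inside=yes margin=1161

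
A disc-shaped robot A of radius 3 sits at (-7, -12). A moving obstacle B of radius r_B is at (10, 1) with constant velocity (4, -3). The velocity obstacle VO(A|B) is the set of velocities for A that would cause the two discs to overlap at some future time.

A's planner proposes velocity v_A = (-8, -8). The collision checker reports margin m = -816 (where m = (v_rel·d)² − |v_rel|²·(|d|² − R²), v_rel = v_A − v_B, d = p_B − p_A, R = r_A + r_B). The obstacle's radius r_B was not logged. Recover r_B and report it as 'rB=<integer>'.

m = -816
d = (17, 13);  v_rel = (-12, -5),  |v_rel|² = 169
v_rel×d = (-12)·(13) − (-5)·(17) = -71
since m = R²·169 − (-71)²:  R² = (5041 + -816) / 169 = 25
R = √25 = 5  ⇒  r_B = 5 − 3 = 2

rB=2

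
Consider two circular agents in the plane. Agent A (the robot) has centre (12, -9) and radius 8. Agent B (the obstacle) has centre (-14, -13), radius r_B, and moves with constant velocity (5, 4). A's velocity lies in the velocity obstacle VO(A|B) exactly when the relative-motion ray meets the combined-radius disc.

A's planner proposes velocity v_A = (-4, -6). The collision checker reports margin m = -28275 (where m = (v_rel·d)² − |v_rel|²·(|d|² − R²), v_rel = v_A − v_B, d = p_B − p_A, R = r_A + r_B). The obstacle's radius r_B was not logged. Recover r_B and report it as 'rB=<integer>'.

m = -28275
d = (-26, -4);  v_rel = (-9, -10),  |v_rel|² = 181
v_rel×d = (-9)·(-4) − (-10)·(-26) = -224
since m = R²·181 − (-224)²:  R² = (50176 + -28275) / 181 = 121
R = √121 = 11  ⇒  r_B = 11 − 8 = 3

rB=3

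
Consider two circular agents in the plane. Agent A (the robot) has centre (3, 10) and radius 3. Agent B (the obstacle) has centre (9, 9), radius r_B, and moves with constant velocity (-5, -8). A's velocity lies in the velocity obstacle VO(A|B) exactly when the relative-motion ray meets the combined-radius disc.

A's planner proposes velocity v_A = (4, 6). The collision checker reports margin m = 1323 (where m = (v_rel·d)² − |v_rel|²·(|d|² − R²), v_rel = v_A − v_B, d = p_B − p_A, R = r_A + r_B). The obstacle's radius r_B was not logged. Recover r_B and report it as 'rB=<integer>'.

m = 1323
d = (6, -1);  v_rel = (9, 14),  |v_rel|² = 277
v_rel×d = (9)·(-1) − (14)·(6) = -93
since m = R²·277 − (-93)²:  R² = (8649 + 1323) / 277 = 36
R = √36 = 6  ⇒  r_B = 6 − 3 = 3

rB=3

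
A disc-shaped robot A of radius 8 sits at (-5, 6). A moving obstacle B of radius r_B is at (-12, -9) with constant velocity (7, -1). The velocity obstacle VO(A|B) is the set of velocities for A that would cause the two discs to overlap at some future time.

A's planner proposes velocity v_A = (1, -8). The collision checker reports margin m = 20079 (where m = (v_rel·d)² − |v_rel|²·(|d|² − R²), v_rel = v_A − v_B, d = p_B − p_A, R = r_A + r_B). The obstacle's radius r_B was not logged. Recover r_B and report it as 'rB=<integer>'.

m = 20079
d = (-7, -15);  v_rel = (-6, -7),  |v_rel|² = 85
v_rel×d = (-6)·(-15) − (-7)·(-7) = 41
since m = R²·85 − 41²:  R² = (1681 + 20079) / 85 = 256
R = √256 = 16  ⇒  r_B = 16 − 8 = 8

rB=8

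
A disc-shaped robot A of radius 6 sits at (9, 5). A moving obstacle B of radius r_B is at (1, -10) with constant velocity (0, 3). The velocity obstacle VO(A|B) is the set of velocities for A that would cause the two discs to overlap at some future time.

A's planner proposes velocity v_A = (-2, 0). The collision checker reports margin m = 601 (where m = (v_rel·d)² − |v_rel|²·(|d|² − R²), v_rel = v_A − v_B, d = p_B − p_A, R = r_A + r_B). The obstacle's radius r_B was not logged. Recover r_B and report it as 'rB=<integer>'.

m = 601
d = (-8, -15);  v_rel = (-2, -3),  |v_rel|² = 13
v_rel×d = (-2)·(-15) − (-3)·(-8) = 6
since m = R²·13 − 6²:  R² = (36 + 601) / 13 = 49
R = √49 = 7  ⇒  r_B = 7 − 6 = 1

rB=1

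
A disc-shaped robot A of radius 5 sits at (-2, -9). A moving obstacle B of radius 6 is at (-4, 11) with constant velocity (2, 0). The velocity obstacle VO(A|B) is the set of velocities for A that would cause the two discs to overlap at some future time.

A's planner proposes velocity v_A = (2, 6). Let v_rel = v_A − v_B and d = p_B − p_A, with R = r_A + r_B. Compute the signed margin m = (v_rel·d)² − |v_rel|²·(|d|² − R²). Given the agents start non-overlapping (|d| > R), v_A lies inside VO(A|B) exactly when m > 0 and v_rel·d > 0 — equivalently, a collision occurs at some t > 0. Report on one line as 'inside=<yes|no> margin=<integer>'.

d = (-2, 20),  |d|² = 404;  R = 5+6 = 11,  c = 404−11² = 283
v_rel = (0, 6),  |v_rel|² = 36;  v_rel·d = (0)·(-2) + (6)·(20) = 120
36·t² − 240·t + 283 = 0  ⇒  m = 120² − 36·283 = 4212
m = 4212 > 0,  v_rel·d = 120 > 0  ⇒  inside

inside=yes margin=4212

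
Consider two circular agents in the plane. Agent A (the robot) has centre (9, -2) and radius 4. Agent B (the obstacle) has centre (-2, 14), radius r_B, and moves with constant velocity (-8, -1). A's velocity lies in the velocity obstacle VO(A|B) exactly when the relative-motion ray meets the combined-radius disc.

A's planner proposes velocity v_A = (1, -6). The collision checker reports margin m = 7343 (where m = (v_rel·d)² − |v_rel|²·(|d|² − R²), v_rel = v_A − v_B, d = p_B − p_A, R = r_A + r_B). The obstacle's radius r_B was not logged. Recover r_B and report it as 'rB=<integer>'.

m = 7343
d = (-11, 16);  v_rel = (9, -5),  |v_rel|² = 106
v_rel×d = (9)·(16) − (-5)·(-11) = 89
since m = R²·106 − 89²:  R² = (7921 + 7343) / 106 = 144
R = √144 = 12  ⇒  r_B = 12 − 4 = 8

rB=8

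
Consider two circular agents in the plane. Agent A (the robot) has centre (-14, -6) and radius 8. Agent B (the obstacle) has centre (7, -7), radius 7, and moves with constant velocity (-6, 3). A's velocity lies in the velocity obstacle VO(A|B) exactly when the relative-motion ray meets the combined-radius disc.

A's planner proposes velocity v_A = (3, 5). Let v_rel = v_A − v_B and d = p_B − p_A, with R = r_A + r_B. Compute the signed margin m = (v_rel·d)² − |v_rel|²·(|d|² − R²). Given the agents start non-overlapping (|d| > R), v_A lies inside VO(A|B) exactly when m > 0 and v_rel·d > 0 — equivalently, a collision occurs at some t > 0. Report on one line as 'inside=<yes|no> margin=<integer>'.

d = (21, -1),  |d|² = 442;  R = 8+7 = 15,  c = 442−15² = 217
v_rel = (9, 2),  |v_rel|² = 85;  v_rel·d = (9)·(21) + (2)·(-1) = 187
85·t² − 374·t + 217 = 0  ⇒  m = 187² − 85·217 = 16524
m = 16524 > 0,  v_rel·d = 187 > 0  ⇒  inside

inside=yes margin=16524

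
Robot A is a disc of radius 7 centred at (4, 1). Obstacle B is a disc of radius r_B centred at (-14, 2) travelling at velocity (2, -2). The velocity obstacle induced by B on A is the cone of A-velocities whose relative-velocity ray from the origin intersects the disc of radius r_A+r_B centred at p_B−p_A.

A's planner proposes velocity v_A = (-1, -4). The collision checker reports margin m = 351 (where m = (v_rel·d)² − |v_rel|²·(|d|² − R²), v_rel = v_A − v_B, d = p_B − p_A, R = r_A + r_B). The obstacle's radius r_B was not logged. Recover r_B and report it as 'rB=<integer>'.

m = 351
d = (-18, 1);  v_rel = (-3, -2),  |v_rel|² = 13
v_rel×d = (-3)·(1) − (-2)·(-18) = -39
since m = R²·13 − (-39)²:  R² = (1521 + 351) / 13 = 144
R = √144 = 12  ⇒  r_B = 12 − 7 = 5

rB=5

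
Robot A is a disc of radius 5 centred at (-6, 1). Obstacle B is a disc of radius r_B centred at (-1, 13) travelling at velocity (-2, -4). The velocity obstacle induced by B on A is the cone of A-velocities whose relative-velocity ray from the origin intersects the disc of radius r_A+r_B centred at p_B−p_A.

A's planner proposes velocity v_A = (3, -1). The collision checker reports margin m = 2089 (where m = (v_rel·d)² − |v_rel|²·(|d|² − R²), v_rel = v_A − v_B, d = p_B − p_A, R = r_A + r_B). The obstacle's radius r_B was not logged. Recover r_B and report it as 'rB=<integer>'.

m = 2089
d = (5, 12);  v_rel = (5, 3),  |v_rel|² = 34
v_rel×d = (5)·(12) − (3)·(5) = 45
since m = R²·34 − 45²:  R² = (2025 + 2089) / 34 = 121
R = √121 = 11  ⇒  r_B = 11 − 5 = 6

rB=6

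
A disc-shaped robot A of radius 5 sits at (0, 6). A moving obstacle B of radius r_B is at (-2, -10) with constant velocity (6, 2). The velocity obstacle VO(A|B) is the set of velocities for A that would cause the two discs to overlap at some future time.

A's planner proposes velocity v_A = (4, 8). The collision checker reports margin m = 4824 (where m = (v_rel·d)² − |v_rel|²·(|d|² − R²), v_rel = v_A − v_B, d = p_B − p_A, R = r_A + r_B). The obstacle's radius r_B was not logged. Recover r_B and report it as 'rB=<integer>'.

m = 4824
d = (-2, -16);  v_rel = (-2, 6),  |v_rel|² = 40
v_rel×d = (-2)·(-16) − (6)·(-2) = 44
since m = R²·40 − 44²:  R² = (1936 + 4824) / 40 = 169
R = √169 = 13  ⇒  r_B = 13 − 5 = 8

rB=8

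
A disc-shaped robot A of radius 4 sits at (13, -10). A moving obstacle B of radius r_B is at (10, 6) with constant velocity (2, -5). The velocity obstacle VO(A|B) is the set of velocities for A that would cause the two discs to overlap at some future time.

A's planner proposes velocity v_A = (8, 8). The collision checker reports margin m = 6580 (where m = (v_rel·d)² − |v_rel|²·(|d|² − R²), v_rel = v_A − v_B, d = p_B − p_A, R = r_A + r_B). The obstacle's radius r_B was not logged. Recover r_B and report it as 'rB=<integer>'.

m = 6580
d = (-3, 16);  v_rel = (6, 13),  |v_rel|² = 205
v_rel×d = (6)·(16) − (13)·(-3) = 135
since m = R²·205 − 135²:  R² = (18225 + 6580) / 205 = 121
R = √121 = 11  ⇒  r_B = 11 − 4 = 7

rB=7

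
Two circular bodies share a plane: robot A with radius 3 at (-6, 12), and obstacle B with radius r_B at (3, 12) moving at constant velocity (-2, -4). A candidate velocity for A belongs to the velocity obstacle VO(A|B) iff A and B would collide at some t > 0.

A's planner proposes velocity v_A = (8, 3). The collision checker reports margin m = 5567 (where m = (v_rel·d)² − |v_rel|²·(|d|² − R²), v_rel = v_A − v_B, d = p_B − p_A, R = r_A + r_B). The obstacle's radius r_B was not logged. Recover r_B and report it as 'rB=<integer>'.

m = 5567
d = (9, 0);  v_rel = (10, 7),  |v_rel|² = 149
v_rel×d = (10)·(0) − (7)·(9) = -63
since m = R²·149 − (-63)²:  R² = (3969 + 5567) / 149 = 64
R = √64 = 8  ⇒  r_B = 8 − 3 = 5

rB=5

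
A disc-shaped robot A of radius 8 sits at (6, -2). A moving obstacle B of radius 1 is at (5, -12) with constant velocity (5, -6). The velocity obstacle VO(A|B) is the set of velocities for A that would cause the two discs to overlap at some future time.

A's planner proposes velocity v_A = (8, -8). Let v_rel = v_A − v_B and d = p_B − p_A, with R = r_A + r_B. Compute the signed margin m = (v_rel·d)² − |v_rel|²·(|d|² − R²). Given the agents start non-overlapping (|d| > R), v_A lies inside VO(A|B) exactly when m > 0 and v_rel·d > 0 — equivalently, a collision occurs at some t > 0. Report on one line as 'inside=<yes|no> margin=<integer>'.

d = (-1, -10),  |d|² = 101;  R = 8+1 = 9,  c = 101−9² = 20
v_rel = (3, -2),  |v_rel|² = 13;  v_rel·d = (3)·(-1) + (-2)·(-10) = 17
13·t² − 34·t + 20 = 0  ⇒  m = 17² − 13·20 = 29
m = 29 > 0,  v_rel·d = 17 > 0  ⇒  inside

inside=yes margin=29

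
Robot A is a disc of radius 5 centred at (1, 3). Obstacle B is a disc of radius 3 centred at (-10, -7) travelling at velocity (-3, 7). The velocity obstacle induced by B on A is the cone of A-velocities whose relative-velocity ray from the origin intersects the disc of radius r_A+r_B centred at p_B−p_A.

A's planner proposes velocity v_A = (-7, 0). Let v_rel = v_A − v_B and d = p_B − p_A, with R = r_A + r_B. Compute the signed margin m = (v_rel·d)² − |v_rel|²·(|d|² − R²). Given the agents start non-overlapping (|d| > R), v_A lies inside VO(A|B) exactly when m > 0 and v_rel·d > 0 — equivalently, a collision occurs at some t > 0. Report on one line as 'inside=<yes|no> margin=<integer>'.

d = (-11, -10),  |d|² = 221;  R = 5+3 = 8,  c = 221−8² = 157
v_rel = (-4, -7),  |v_rel|² = 65;  v_rel·d = (-4)·(-11) + (-7)·(-10) = 114
65·t² − 228·t + 157 = 0  ⇒  m = 114² − 65·157 = 2791
m = 2791 > 0,  v_rel·d = 114 > 0  ⇒  inside

inside=yes margin=2791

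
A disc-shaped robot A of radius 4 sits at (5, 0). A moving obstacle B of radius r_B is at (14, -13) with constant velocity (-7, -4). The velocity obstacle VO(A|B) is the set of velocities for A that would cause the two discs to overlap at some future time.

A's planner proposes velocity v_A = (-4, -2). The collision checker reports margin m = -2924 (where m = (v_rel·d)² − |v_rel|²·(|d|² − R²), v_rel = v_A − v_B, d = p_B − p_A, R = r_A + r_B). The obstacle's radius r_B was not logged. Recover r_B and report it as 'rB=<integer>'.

m = -2924
d = (9, -13);  v_rel = (3, 2),  |v_rel|² = 13
v_rel×d = (3)·(-13) − (2)·(9) = -57
since m = R²·13 − (-57)²:  R² = (3249 + -2924) / 13 = 25
R = √25 = 5  ⇒  r_B = 5 − 4 = 1

rB=1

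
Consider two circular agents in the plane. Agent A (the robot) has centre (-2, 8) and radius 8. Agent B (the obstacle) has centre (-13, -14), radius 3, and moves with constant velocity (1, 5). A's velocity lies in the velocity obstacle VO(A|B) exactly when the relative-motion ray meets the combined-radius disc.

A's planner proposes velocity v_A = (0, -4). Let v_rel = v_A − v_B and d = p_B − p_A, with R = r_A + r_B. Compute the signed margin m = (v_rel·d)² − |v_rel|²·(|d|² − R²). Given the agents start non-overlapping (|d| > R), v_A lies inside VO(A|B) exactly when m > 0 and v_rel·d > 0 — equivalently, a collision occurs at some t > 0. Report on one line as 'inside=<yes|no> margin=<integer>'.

d = (-11, -22),  |d|² = 605;  R = 8+3 = 11,  c = 605−11² = 484
v_rel = (-1, -9),  |v_rel|² = 82;  v_rel·d = (-1)·(-11) + (-9)·(-22) = 209
82·t² − 418·t + 484 = 0  ⇒  m = 209² − 82·484 = 3993
m = 3993 > 0,  v_rel·d = 209 > 0  ⇒  inside

inside=yes margin=3993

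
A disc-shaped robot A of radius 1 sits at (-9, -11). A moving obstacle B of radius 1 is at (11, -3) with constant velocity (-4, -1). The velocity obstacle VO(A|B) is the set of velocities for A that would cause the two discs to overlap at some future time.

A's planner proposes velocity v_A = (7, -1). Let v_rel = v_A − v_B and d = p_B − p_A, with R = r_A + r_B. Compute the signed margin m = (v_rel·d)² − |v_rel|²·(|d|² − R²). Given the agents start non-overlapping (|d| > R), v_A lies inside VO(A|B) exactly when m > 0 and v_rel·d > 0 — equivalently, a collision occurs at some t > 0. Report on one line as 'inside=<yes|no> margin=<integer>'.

d = (20, 8),  |d|² = 464;  R = 1+1 = 2,  c = 464−2² = 460
v_rel = (11, 0),  |v_rel|² = 121;  v_rel·d = (11)·(20) + (0)·(8) = 220
121·t² − 440·t + 460 = 0  ⇒  m = 220² − 121·460 = -7260
m = -7260 < 0,  v_rel·d = 220 > 0  ⇒  outside

inside=no margin=-7260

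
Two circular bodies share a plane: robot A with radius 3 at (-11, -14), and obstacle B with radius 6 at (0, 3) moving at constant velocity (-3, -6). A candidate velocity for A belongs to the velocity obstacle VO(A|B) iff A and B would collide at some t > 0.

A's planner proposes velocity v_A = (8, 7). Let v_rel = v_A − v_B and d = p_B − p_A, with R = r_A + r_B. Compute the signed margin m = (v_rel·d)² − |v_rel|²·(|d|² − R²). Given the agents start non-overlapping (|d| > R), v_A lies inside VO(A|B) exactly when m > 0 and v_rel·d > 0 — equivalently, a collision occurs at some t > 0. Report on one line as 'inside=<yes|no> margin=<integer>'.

d = (11, 17),  |d|² = 410;  R = 3+6 = 9,  c = 410−9² = 329
v_rel = (11, 13),  |v_rel|² = 290;  v_rel·d = (11)·(11) + (13)·(17) = 342
290·t² − 684·t + 329 = 0  ⇒  m = 342² − 290·329 = 21554
m = 21554 > 0,  v_rel·d = 342 > 0  ⇒  inside

inside=yes margin=21554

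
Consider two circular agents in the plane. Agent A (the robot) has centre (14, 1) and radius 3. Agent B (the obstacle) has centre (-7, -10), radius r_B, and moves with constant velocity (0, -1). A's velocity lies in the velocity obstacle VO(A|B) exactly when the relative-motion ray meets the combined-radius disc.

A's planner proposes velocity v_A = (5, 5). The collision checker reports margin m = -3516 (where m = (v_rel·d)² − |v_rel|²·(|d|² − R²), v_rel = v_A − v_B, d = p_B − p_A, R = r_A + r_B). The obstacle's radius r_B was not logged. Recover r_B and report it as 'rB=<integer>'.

m = -3516
d = (-21, -11);  v_rel = (5, 6),  |v_rel|² = 61
v_rel×d = (5)·(-11) − (6)·(-21) = 71
since m = R²·61 − 71²:  R² = (5041 + -3516) / 61 = 25
R = √25 = 5  ⇒  r_B = 5 − 3 = 2

rB=2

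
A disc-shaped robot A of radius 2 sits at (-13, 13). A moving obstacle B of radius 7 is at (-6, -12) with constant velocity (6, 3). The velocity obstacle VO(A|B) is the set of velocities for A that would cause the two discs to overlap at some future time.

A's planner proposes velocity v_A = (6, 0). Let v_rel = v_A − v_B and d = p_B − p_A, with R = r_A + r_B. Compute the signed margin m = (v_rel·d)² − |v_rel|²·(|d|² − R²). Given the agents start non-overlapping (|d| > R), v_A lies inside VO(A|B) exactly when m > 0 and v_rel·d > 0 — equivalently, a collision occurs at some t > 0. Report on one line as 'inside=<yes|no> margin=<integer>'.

d = (7, -25),  |d|² = 674;  R = 2+7 = 9,  c = 674−9² = 593
v_rel = (0, -3),  |v_rel|² = 9;  v_rel·d = (0)·(7) + (-3)·(-25) = 75
9·t² − 150·t + 593 = 0  ⇒  m = 75² − 9·593 = 288
m = 288 > 0,  v_rel·d = 75 > 0  ⇒  inside

inside=yes margin=288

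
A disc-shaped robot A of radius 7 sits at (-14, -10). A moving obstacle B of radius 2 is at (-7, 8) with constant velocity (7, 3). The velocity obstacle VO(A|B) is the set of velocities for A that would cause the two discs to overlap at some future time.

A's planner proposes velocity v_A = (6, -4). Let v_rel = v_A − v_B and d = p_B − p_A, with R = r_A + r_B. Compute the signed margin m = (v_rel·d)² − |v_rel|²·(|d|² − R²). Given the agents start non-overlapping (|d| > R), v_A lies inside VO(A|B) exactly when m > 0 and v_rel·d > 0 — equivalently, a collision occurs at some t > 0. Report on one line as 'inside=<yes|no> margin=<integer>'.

d = (7, 18),  |d|² = 373;  R = 7+2 = 9,  c = 373−9² = 292
v_rel = (-1, -7),  |v_rel|² = 50;  v_rel·d = (-1)·(7) + (-7)·(18) = -133
50·t² + 266·t + 292 = 0  ⇒  m = (-133)² − 50·292 = 3089
m = 3089 > 0,  v_rel·d = -133 < 0  ⇒  outside

inside=no margin=3089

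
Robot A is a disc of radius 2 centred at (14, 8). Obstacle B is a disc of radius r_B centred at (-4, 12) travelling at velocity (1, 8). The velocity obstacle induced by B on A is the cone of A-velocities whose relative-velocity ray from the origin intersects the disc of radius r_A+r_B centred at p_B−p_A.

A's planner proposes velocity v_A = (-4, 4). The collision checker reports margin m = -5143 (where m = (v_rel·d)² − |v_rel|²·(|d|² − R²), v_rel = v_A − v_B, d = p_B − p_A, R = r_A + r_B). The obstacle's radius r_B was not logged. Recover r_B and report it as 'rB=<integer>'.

m = -5143
d = (-18, 4);  v_rel = (-5, -4),  |v_rel|² = 41
v_rel×d = (-5)·(4) − (-4)·(-18) = -92
since m = R²·41 − (-92)²:  R² = (8464 + -5143) / 41 = 81
R = √81 = 9  ⇒  r_B = 9 − 2 = 7

rB=7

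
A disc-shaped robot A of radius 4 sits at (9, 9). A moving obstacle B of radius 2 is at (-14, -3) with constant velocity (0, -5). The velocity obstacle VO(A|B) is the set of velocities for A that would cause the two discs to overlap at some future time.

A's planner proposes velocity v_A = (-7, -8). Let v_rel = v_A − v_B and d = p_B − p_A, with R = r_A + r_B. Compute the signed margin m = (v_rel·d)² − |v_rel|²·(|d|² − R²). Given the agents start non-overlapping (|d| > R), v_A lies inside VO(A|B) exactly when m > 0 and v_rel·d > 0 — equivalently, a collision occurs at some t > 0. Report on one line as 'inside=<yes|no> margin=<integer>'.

d = (-23, -12),  |d|² = 673;  R = 4+2 = 6,  c = 673−6² = 637
v_rel = (-7, -3),  |v_rel|² = 58;  v_rel·d = (-7)·(-23) + (-3)·(-12) = 197
58·t² − 394·t + 637 = 0  ⇒  m = 197² − 58·637 = 1863
m = 1863 > 0,  v_rel·d = 197 > 0  ⇒  inside

inside=yes margin=1863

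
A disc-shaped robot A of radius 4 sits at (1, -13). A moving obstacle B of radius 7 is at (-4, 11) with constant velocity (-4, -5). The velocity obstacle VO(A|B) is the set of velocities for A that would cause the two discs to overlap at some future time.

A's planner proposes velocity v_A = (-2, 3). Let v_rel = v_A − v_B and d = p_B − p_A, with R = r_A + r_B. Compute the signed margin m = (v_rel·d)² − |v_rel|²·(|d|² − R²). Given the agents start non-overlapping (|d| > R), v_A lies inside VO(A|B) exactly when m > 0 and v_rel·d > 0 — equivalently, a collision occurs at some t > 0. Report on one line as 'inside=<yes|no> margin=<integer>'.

d = (-5, 24),  |d|² = 601;  R = 4+7 = 11,  c = 601−11² = 480
v_rel = (2, 8),  |v_rel|² = 68;  v_rel·d = (2)·(-5) + (8)·(24) = 182
68·t² − 364·t + 480 = 0  ⇒  m = 182² − 68·480 = 484
m = 484 > 0,  v_rel·d = 182 > 0  ⇒  inside

inside=yes margin=484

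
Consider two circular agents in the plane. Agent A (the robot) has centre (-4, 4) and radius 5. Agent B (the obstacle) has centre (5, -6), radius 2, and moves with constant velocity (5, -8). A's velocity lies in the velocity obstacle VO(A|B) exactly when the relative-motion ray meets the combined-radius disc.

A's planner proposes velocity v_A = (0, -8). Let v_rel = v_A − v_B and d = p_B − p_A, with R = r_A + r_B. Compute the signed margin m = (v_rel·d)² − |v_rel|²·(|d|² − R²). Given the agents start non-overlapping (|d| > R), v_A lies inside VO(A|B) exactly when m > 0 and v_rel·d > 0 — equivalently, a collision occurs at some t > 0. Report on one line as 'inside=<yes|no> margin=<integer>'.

d = (9, -10),  |d|² = 181;  R = 5+2 = 7,  c = 181−7² = 132
v_rel = (-5, 0),  |v_rel|² = 25;  v_rel·d = (-5)·(9) + (0)·(-10) = -45
25·t² + 90·t + 132 = 0  ⇒  m = (-45)² − 25·132 = -1275
m = -1275 < 0,  v_rel·d = -45 < 0  ⇒  outside

inside=no margin=-1275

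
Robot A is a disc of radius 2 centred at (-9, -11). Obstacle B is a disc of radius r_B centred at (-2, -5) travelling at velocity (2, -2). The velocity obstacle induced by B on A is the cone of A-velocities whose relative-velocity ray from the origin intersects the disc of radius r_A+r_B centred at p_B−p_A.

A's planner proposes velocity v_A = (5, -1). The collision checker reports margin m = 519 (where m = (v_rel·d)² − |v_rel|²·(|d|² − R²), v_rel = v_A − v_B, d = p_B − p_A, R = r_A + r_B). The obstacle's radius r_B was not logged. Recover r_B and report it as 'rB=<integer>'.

m = 519
d = (7, 6);  v_rel = (3, 1),  |v_rel|² = 10
v_rel×d = (3)·(6) − (1)·(7) = 11
since m = R²·10 − 11²:  R² = (121 + 519) / 10 = 64
R = √64 = 8  ⇒  r_B = 8 − 2 = 6

rB=6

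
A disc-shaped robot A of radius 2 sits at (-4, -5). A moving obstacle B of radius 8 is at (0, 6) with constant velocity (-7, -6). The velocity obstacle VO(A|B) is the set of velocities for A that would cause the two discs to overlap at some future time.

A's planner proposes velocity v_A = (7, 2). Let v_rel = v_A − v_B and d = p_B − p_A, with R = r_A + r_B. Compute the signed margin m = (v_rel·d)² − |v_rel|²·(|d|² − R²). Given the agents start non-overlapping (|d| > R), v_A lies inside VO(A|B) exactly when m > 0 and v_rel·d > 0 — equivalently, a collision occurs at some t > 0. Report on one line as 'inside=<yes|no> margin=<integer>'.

d = (4, 11),  |d|² = 137;  R = 2+8 = 10,  c = 137−10² = 37
v_rel = (14, 8),  |v_rel|² = 260;  v_rel·d = (14)·(4) + (8)·(11) = 144
260·t² − 288·t + 37 = 0  ⇒  m = 144² − 260·37 = 11116
m = 11116 > 0,  v_rel·d = 144 > 0  ⇒  inside

inside=yes margin=11116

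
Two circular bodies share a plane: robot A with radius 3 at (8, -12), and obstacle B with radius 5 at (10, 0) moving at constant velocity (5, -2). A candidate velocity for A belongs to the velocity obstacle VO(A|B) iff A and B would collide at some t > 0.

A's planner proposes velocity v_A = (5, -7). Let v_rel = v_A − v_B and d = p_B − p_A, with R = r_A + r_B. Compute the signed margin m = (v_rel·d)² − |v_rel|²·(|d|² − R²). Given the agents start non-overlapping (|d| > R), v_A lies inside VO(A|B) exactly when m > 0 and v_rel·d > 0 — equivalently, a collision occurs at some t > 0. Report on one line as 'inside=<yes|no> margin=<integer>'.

d = (2, 12),  |d|² = 148;  R = 3+5 = 8,  c = 148−8² = 84
v_rel = (0, -5),  |v_rel|² = 25;  v_rel·d = (0)·(2) + (-5)·(12) = -60
25·t² + 120·t + 84 = 0  ⇒  m = (-60)² − 25·84 = 1500
m = 1500 > 0,  v_rel·d = -60 < 0  ⇒  outside

inside=no margin=1500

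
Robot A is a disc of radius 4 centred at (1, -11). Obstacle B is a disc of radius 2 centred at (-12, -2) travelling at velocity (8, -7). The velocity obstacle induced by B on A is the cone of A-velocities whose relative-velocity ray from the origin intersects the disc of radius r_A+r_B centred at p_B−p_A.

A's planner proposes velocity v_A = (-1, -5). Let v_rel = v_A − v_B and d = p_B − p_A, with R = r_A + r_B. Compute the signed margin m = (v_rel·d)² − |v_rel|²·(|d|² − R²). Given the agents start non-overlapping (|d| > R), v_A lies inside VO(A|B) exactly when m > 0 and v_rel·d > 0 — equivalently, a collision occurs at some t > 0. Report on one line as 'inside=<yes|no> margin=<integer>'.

d = (-13, 9),  |d|² = 250;  R = 4+2 = 6,  c = 250−6² = 214
v_rel = (-9, 2),  |v_rel|² = 85;  v_rel·d = (-9)·(-13) + (2)·(9) = 135
85·t² − 270·t + 214 = 0  ⇒  m = 135² − 85·214 = 35
m = 35 > 0,  v_rel·d = 135 > 0  ⇒  inside

inside=yes margin=35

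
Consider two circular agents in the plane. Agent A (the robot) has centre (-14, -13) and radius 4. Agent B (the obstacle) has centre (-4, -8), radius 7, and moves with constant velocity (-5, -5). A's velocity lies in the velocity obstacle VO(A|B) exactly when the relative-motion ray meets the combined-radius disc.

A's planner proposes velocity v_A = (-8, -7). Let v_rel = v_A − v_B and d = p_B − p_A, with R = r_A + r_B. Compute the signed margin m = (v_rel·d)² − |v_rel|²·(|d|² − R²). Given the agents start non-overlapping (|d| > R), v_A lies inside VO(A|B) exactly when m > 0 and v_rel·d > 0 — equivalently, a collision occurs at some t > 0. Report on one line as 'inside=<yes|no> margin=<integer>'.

d = (10, 5),  |d|² = 125;  R = 4+7 = 11,  c = 125−11² = 4
v_rel = (-3, -2),  |v_rel|² = 13;  v_rel·d = (-3)·(10) + (-2)·(5) = -40
13·t² + 80·t + 4 = 0  ⇒  m = (-40)² − 13·4 = 1548
m = 1548 > 0,  v_rel·d = -40 < 0  ⇒  outside

inside=no margin=1548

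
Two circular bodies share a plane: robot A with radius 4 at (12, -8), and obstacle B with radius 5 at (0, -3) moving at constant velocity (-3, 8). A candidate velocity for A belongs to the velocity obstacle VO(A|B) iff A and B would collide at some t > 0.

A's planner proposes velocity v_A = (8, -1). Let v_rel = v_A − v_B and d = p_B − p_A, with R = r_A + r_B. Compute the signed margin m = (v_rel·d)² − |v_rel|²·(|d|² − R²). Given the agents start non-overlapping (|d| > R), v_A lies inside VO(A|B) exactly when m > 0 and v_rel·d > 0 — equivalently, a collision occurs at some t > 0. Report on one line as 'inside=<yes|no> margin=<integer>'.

d = (-12, 5),  |d|² = 169;  R = 4+5 = 9,  c = 169−9² = 88
v_rel = (11, -9),  |v_rel|² = 202;  v_rel·d = (11)·(-12) + (-9)·(5) = -177
202·t² + 354·t + 88 = 0  ⇒  m = (-177)² − 202·88 = 13553
m = 13553 > 0,  v_rel·d = -177 < 0  ⇒  outside

inside=no margin=13553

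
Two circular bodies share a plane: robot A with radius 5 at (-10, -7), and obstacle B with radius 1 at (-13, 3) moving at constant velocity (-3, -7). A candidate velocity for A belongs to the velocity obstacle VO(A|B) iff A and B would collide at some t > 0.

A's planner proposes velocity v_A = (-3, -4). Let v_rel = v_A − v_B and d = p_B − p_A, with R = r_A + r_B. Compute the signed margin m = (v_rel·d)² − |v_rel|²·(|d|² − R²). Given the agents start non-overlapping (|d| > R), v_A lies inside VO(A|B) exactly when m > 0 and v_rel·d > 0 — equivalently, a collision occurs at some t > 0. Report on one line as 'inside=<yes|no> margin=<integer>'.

d = (-3, 10),  |d|² = 109;  R = 5+1 = 6,  c = 109−6² = 73
v_rel = (0, 3),  |v_rel|² = 9;  v_rel·d = (0)·(-3) + (3)·(10) = 30
9·t² − 60·t + 73 = 0  ⇒  m = 30² − 9·73 = 243
m = 243 > 0,  v_rel·d = 30 > 0  ⇒  inside

inside=yes margin=243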